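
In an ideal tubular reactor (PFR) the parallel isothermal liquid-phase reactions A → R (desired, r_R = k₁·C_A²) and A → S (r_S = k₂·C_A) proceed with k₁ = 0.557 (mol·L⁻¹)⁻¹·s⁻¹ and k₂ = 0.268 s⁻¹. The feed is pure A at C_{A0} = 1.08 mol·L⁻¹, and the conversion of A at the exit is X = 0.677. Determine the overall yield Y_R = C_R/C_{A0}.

0.396

C_A = C_{A0}(1−X) = 0.3488 mol·L⁻¹.
Along a PFR/batch, dC_S/dC_A = −r_S/(r_R+r_S) = −k₂/(k₂+k₁·C_A).
Integrating from C_{A0} to C_A: C_S = (0.268/0.557)·ln[(0.268+0.557·1.08)/(0.268+0.557·0.349)] = 0.4811·ln(0.8696/0.4623) = 0.3040 mol·L⁻¹.
Then C_R = (C_{A0}−C_A) − C_S = 0.7312 − 0.3040 = 0.4272 mol·L⁻¹.
Y_R = C_R/C_{A0} = 0.4272/1.08 = 0.396.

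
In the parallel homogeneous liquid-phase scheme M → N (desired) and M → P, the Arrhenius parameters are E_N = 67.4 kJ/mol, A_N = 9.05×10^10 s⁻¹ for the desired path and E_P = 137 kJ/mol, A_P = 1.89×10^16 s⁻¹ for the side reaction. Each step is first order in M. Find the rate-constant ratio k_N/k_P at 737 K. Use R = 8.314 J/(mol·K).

With equal orders, S_{N/P} = k_N/k_P = (A_N/A_P)·exp[(E_P−E_N)/(RT)].
(E_P−E_N)/(RT) = (137−67.4)×10³/(8.314×737) = 69600/6127 = 11.36.
k_N/k_P = (9.05×10^10/1.89×10^16)·exp(11.36) = 4.788×10^-6 × 85715 = 0.410.
Since E_N < E_P, lowering the temperature improves selectivity toward N.

0.410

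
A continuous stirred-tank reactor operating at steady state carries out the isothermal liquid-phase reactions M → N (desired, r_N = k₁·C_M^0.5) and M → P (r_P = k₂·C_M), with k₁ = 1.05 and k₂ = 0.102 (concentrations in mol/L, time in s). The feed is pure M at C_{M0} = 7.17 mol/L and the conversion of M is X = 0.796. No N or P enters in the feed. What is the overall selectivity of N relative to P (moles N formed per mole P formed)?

8.51

Exit C_M = C_{M0}(1−X) = 7.17×0.204 = 1.463 mol/L.
In a CSTR the entire volume is at exit conditions, so r_N = 1.05×1.463^0.5 = 1.270 and r_P = 0.102×1.463 = 0.1492.
Overall selectivity = C_N/C_P = r_Nτ/(r_Pτ) = r_N/r_P = 8.51.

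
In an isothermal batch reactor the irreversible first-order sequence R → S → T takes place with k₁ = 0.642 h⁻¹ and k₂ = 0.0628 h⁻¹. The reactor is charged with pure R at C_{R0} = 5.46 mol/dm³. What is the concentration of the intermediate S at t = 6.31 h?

Solving the coupled first-order balances gives C_S(t) = [k₁/(k₂−k₁)]·C_{R0}·(e^(−k₁t) − e^(−k₂t)).
e^(−k₁t) = e^(−0.642×6.31) = e^(−4.051) = 0.01740; e^(−k₂t) = e^(−0.3963) = 0.6728.
C_S = 0.642×5.46/(0.0628−0.642) × (0.01740−0.6728) = (-6.052)×(-0.6554) = 3.967 mol/dm³.

3.97 mol/dm³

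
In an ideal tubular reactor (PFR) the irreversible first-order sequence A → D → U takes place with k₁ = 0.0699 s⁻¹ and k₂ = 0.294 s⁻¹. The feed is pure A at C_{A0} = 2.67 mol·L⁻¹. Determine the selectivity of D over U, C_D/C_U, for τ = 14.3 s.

0.211

Solving the coupled first-order balances gives C_D(τ) = [k₁/(k₂−k₁)]·C_{A0}·(e^(−k₁τ) − e^(−k₂τ)).
e^(−k₁τ) = e^(−0.0699×14.3) = e^(−0.9996) = 0.3680; e^(−k₂τ) = e^(−4.204) = 0.01493.
C_D = 0.0699×2.67/(0.294−0.0699) × (0.3680−0.01493) = 0.8328×0.3531 = 0.2941 mol·L⁻¹.
C_A = C_{A0}e^(−k₁τ) = 0.9827 mol·L⁻¹, so C_U = C_{A0}−C_A−C_D = 1.393 mol·L⁻¹; C_D/C_U = 0.211.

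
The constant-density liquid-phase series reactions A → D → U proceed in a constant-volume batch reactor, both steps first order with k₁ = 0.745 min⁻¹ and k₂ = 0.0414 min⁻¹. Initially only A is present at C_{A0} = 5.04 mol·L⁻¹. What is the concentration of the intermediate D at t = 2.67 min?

4.05 mol·L⁻¹

The intermediate concentration in a first-order A→B→C sequence is C_D = k₁C_{A0}(e^(−k₁t) − e^(−k₂t))/(k₂−k₁).
e^(−k₁t) = e^(−0.745×2.67) = e^(−1.989) = 0.1368; e^(−k₂t) = e^(−0.1105) = 0.8954.
C_D = 0.745×5.04/(0.0414−0.745) × (0.1368−0.8954) = (-5.337)×(-0.7585) = 4.048 mol·L⁻¹.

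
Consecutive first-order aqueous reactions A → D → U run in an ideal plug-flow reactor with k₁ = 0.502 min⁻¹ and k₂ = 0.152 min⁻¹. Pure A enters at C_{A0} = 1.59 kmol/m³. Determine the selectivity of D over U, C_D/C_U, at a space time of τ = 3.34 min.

2.73

Solving the coupled first-order balances gives C_D(τ) = [k₁/(k₂−k₁)]·C_{A0}·(e^(−k₁τ) − e^(−k₂τ)).
e^(−k₁τ) = e^(−0.502×3.34) = e^(−1.677) = 0.1870; e^(−k₂τ) = e^(−0.5077) = 0.6019.
C_D = 0.502×1.59/(0.152−0.502) × (0.1870−0.6019) = (-2.281)×(-0.4149) = 0.9462 kmol/m³.
C_A = C_{A0}e^(−k₁τ) = 0.2973 kmol/m³, so C_U = C_{A0}−C_A−C_D = 0.3465 kmol/m³; C_D/C_U = 2.73.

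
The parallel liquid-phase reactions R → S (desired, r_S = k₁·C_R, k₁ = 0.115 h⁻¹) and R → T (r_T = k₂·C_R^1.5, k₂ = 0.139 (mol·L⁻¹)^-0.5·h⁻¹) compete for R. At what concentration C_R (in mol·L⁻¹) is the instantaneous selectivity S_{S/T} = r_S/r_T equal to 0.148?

31.2 mol·L⁻¹

S_{S/T} = (k₁/k₂)·C_R^-0.5 ⇒ C_R = (S·k₂/k₁)^(-2).
= (0.148×0.139/0.115)^(-2) = (0.1789)^(-2) = 31.2 mol·L⁻¹.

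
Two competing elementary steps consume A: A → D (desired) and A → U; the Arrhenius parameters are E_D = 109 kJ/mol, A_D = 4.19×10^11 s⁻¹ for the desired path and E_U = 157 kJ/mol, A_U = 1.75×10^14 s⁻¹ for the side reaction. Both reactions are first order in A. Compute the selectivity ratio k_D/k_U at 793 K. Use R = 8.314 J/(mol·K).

3.48

k_D/k_U = (A_D/A_U)·exp[−(E_D−E_U)/(RT)] = (A_D/A_U)·exp[(E_U−E_D)/(RT)].
(E_U−E_D)/(RT) = (157−109)×10³/(8.314×793) = 48000/6593 = 7.280.
k_D/k_U = (4.19×10^11/1.75×10^14)·exp(7.280) = 0.002394 × 1452 = 3.48.
Since E_D < E_U, lowering the temperature improves selectivity toward D.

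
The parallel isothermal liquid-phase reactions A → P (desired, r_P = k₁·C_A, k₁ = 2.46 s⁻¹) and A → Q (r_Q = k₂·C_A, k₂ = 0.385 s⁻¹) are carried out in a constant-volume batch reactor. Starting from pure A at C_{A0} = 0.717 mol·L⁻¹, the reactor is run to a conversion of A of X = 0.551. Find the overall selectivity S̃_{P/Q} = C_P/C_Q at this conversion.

C_A = C_{A0}(1−X) = 0.3219 mol·L⁻¹.
Both paths are first order in A, so the instantaneous fraction to P is constant: dC_P/d(−C_A) = k₁/(k₁+k₂) = 0.8647.
C_P = 0.8647·(C_{A0}−C_A) = 0.8647×0.3951 = 0.342 mol·L⁻¹.
C_Q = (C_{A0}−C_A)−C_P = 0.05346 mol·L⁻¹; S̃_{P/Q} = 0.3416/0.05346 = 6.39.

6.39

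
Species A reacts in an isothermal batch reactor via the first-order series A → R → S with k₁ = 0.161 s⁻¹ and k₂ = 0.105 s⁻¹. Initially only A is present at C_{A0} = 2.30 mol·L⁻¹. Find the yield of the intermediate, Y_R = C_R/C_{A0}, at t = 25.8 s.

For first-order series with pure A initially, C_R(t) = k₁C_{A0}/(k₂−k₁)·(e^(−k₁t) − e^(−k₂t)).
e^(−k₁t) = e^(−0.161×25.8) = e^(−4.154) = 0.01570; e^(−k₂t) = e^(−2.709) = 0.06660.
C_R = 0.161×2.30/(0.105−0.161) × (0.01570−0.06660) = (-6.612)×(-0.05090) = 0.3366 mol·L⁻¹.
Y_R = C_R/C_{A0} = 0.3366/2.30 = 0.146.

0.146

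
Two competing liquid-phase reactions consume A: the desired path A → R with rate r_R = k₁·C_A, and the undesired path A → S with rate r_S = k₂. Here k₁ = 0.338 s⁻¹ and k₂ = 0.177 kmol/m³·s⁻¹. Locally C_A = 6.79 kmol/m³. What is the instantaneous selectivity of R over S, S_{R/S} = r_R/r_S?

13.0

S_{R/S} = r_R/r_S = (k₁·C_A)/(k₂) = (k₁/k₂)·C_A.
= (0.338×6.790) / (0.177) = 2.295/0.1770 = 13.0.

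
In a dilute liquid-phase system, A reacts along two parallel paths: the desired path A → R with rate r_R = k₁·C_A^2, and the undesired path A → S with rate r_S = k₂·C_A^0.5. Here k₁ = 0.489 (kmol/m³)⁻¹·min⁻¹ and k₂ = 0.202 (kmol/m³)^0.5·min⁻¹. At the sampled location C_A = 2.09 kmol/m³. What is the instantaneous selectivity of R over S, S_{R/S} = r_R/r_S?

S_{R/S} = r_R/r_S = (k₁·C_A^2)/(k₂·C_A^0.5) = (k₁/k₂)·C_A^1.5.
= (0.489×2.090^2) / (0.202×2.090^0.5) = 2.136/0.2920 = 7.31.

7.31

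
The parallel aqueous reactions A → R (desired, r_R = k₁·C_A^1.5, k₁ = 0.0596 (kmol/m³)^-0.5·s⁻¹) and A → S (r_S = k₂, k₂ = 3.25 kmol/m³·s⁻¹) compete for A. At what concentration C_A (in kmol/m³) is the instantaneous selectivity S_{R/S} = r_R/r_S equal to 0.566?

9.84 kmol/m³

S_{R/S} = (k₁/k₂)·C_A^1.5 ⇒ C_A = (S·k₂/k₁)^(1/1.5).
= (0.566×3.25/0.0596)^(0.6667) = (30.86)^(0.6667) = 9.84 kmol/m³.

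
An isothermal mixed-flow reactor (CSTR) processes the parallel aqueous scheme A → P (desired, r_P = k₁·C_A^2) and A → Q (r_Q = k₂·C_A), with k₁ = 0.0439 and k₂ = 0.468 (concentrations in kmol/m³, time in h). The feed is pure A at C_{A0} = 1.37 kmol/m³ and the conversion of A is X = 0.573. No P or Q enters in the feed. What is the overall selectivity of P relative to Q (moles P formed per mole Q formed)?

0.0549

Exit C_A = C_{A0}(1−X) = 1.37×0.427 = 0.5850 kmol/m³.
In a CSTR the entire volume is at exit conditions, so r_P = 0.0439×0.5850^2 = 0.01502 and r_Q = 0.468×0.5850 = 0.2738.
Overall selectivity = C_P/C_Q = r_Pτ/(r_Qτ) = r_P/r_Q = 0.0549.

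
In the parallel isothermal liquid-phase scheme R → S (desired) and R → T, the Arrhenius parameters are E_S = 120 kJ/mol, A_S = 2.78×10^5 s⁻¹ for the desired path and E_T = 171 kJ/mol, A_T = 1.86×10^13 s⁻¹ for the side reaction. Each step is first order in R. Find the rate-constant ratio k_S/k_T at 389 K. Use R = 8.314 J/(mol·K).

0.105

With equal orders, S_{S/T} = k_S/k_T = (A_S/A_T)·exp[(E_T−E_S)/(RT)].
(E_T−E_S)/(RT) = (171−120)×10³/(8.314×389) = 51000/3234 = 15.77.
k_S/k_T = (2.78×10^5/1.86×10^13)·exp(15.77) = 1.495×10^-8 × 7.055×10^6 = 0.105.
Since E_S < E_T, lowering the temperature improves selectivity toward S.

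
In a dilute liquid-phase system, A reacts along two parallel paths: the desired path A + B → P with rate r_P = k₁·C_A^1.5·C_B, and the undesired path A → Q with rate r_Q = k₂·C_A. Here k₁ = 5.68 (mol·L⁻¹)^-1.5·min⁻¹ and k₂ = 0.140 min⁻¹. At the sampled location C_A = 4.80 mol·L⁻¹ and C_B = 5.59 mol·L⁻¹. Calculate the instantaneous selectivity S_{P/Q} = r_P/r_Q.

497

S_{P/Q} = r_P/r_Q = (k₁·C_A^1.5·C_B)/(k₂·C_A) = (k₁/k₂)·C_A^0.5·C_B.
= (5.68×4.800^1.5×5.590) / (0.140×4.800) = 333.9/0.6720 = 497.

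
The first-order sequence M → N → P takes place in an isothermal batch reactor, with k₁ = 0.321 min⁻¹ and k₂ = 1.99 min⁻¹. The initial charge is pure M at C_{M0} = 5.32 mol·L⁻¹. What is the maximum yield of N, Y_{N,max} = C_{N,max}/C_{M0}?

Evaluating C_N at t_opt = ln(k₂/k₁)/(k₂−k₁) gives C_{N,max}/C_{M0} = (k₁/k₂)^[k₂/(k₂−k₁)].
= (0.321/1.99)^(1.99/(1.99−0.321)) = (0.1613)^(1.192) = 0.1136.

0.114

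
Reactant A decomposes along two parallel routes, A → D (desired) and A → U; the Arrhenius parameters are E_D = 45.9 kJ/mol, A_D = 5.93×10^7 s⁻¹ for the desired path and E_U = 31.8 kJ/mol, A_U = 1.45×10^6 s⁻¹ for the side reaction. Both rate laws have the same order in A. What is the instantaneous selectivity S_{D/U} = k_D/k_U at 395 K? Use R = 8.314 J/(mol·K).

k_D/k_U = (A_D/A_U)·exp[−(E_D−E_U)/(RT)] = (A_D/A_U)·exp[(E_U−E_D)/(RT)].
(E_U−E_D)/(RT) = (31.8−45.9)×10³/(8.314×395) = -14100/3284 = -4.294.
k_D/k_U = (5.93×10^7/1.45×10^6)·exp(-4.294) = 40.90 × 0.01366 = 0.559.
Since E_D > E_U, raising the temperature improves selectivity toward D.

0.559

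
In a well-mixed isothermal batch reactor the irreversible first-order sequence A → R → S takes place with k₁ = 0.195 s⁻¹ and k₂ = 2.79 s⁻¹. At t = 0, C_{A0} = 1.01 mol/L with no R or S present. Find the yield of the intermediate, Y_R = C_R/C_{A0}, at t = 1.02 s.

Solving the coupled first-order balances gives C_R(t) = [k₁/(k₂−k₁)]·C_{A0}·(e^(−k₁t) − e^(−k₂t)).
e^(−k₁t) = e^(−0.195×1.02) = e^(−0.1989) = 0.8196; e^(−k₂t) = e^(−2.846) = 0.05809.
C_R = 0.195×1.01/(2.79−0.195) × (0.8196−0.05809) = 0.07590×0.7615 = 0.05780 mol/L.
Y_R = C_R/C_{A0} = 0.05780/1.01 = 0.0572.

0.0572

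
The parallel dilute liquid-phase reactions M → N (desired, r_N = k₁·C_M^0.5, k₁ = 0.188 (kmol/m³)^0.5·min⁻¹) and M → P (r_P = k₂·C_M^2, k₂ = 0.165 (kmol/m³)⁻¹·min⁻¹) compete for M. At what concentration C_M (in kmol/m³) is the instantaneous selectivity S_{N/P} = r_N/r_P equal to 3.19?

0.503 kmol/m³

S_{N/P} = (k₁/k₂)·C_M^-1.5 ⇒ C_M = (S·k₂/k₁)^(1/(-1.5)).
= (3.19×0.165/0.188)^(-0.6667) = (2.800)^(-0.6667) = 0.503 kmol/m³.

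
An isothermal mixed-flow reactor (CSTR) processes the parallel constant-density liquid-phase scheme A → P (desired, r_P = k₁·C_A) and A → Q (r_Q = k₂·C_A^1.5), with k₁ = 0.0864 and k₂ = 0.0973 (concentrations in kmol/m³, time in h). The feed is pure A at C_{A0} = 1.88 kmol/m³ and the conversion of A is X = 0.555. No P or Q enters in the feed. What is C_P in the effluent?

0.514 kmol/m³

Exit C_A = C_{A0}(1−X) = 1.88×0.445 = 0.8366 kmol/m³.
In a CSTR the entire volume is at exit conditions, so r_P = 0.0864×0.8366 = 0.07228 and r_Q = 0.0973×0.8366^1.5 = 0.07445.
Fraction of consumed A going to P: r_P/(r_P+r_Q) = 0.4926.
C_P = 0.4926·C_{A0}·X = 0.4926×1.88×0.555 = 0.514 kmol/m³.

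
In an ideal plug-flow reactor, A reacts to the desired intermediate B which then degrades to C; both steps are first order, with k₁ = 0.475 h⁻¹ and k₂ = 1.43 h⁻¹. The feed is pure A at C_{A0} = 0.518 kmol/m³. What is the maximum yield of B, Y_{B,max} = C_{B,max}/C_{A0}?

0.192

Evaluating C_B at τ_opt = ln(k₂/k₁)/(k₂−k₁) gives C_{B,max}/C_{A0} = (k₁/k₂)^[k₂/(k₂−k₁)].
= (0.475/1.43)^(1.43/(1.43−0.475)) = (0.3322)^(1.497) = 0.1920.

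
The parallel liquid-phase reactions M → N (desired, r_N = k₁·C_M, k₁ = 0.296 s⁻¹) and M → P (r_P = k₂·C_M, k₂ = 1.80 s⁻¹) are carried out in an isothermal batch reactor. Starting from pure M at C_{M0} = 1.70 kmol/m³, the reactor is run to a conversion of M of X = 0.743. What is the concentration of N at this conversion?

C_M = C_{M0}(1−X) = 0.4369 kmol/m³.
Both paths are first order in M, so the instantaneous fraction to N is constant: dC_N/d(−C_M) = k₁/(k₁+k₂) = 0.1412.
C_N = 0.1412·(C_{M0}−C_M) = 0.1412×1.263 = 0.178 kmol/m³.

0.178 kmol/m³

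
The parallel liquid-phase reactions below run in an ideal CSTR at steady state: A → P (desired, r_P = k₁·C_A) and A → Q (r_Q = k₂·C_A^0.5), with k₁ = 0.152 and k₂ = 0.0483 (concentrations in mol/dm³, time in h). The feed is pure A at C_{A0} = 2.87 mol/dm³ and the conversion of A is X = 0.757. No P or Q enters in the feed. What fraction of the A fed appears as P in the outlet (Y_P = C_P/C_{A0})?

Exit C_A = C_{A0}(1−X) = 2.87×0.243 = 0.6974 mol/dm³.
In a CSTR the entire volume is at exit conditions, so r_P = 0.152×0.6974 = 0.1060 and r_Q = 0.0483×0.6974^0.5 = 0.04034.
Fraction of consumed A going to P: r_P/(r_P+r_Q) = 0.7244.
C_P = 0.7244·C_{A0}·X = 0.7244×2.87×0.757 = 1.57 mol/dm³; Y_P = C_P/C_{A0} = 0.548.

0.548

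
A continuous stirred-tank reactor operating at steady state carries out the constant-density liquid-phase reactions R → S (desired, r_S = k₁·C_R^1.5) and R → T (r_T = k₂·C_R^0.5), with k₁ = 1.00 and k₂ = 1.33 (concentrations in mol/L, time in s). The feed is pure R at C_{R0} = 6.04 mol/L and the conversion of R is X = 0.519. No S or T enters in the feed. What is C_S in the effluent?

2.15 mol/L

Exit C_R = C_{R0}(1−X) = 6.04×0.481 = 2.905 mol/L.
Rates in a CSTR are evaluated at the outlet concentration: r_S = 1.00×2.905^1.5 = 4.952, r_T = 1.33×2.905^0.5 = 2.267.
Fraction of consumed R going to S: r_S/(r_S+r_T) = 0.6860.
C_S = 0.6860·C_{R0}·X = 0.6860×6.04×0.519 = 2.15 mol/L.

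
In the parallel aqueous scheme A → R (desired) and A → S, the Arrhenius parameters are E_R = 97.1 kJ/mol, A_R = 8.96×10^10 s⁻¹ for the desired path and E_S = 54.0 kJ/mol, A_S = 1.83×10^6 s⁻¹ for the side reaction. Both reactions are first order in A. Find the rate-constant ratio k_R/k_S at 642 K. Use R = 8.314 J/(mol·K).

15.2

With equal orders, S_{R/S} = k_R/k_S = (A_R/A_S)·exp[(E_S−E_R)/(RT)].
(E_S−E_R)/(RT) = (54.0−97.1)×10³/(8.314×642) = -43100/5338 = -8.075.
k_R/k_S = (8.96×10^10/1.83×10^6)·exp(-8.075) = 48962 × 3.113×10^-4 = 15.2.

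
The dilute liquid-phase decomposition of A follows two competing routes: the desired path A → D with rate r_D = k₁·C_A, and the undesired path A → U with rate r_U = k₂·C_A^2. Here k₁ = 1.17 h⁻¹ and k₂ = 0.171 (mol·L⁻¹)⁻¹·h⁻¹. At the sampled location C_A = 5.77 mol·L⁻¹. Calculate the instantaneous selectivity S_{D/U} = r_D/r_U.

1.19

S_{D/U} = r_D/r_U = (k₁·C_A)/(k₂·C_A^2) = (k₁/k₂)·C_A⁻¹.
= (1.17×5.770) / (0.171×5.770^2) = 6.751/5.693 = 1.19.
The undesired path is higher order in A, so low C_A (CSTR or dilute feed) favours D.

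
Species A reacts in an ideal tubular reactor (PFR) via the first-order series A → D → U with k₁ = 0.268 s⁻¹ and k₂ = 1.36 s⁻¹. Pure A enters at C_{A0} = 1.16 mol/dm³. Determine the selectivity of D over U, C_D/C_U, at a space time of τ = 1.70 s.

0.560

For first-order series with pure A initially, C_D(τ) = k₁C_{A0}/(k₂−k₁)·(e^(−k₁τ) − e^(−k₂τ)).
e^(−k₁τ) = e^(−0.268×1.70) = e^(−0.4556) = 0.6341; e^(−k₂τ) = e^(−2.312) = 0.09906.
C_D = 0.268×1.16/(1.36−0.268) × (0.6341−0.09906) = 0.2847×0.5350 = 0.1523 mol/dm³.
C_A = C_{A0}e^(−k₁τ) = 0.7355 mol/dm³, so C_U = C_{A0}−C_A−C_D = 0.2722 mol/dm³; C_D/C_U = 0.560.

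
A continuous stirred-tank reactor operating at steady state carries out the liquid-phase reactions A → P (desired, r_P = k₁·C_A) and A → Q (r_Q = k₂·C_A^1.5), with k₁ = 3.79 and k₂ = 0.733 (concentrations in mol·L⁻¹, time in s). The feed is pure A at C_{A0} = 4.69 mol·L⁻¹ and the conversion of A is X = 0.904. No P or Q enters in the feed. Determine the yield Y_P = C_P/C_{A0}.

Exit C_A = C_{A0}(1−X) = 4.69×0.0960 = 0.4502 mol·L⁻¹.
In a CSTR the entire volume is at exit conditions, so r_P = 3.79×0.4502 = 1.706 and r_Q = 0.733×0.4502^1.5 = 0.2214.
Fraction of consumed A going to P: r_P/(r_P+r_Q) = 0.8851.
C_P = 0.8851·C_{A0}·X = 0.8851×4.69×0.904 = 3.75 mol·L⁻¹; Y_P = C_P/C_{A0} = 0.800.

0.800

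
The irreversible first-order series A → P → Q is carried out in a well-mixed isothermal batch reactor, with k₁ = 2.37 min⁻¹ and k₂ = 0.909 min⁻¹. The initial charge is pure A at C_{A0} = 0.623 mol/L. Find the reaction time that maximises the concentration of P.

0.656 min

Setting dC_P/dt = 0 gives t_opt = ln(k₂/k₁)/(k₂−k₁).
= ln(0.909/2.37)/(0.909−2.37) = ln(0.3835)/-1.461 = -0.9583/-1.461 = 0.656 min.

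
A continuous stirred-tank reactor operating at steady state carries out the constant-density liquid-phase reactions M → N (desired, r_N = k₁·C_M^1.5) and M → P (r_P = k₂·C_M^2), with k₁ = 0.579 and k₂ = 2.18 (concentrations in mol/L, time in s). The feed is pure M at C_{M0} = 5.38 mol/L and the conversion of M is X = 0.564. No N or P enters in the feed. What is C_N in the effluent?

0.448 mol/L

Exit C_M = C_{M0}(1−X) = 5.38×0.436 = 2.346 mol/L.
In a CSTR the entire volume is at exit conditions, so r_N = 0.579×2.346^1.5 = 2.080 and r_P = 2.18×2.346^2 = 11.99.
Fraction of consumed M going to N: r_N/(r_N+r_P) = 0.1478.
C_N = 0.1478·C_{M0}·X = 0.1478×5.38×0.564 = 0.448 mol/L.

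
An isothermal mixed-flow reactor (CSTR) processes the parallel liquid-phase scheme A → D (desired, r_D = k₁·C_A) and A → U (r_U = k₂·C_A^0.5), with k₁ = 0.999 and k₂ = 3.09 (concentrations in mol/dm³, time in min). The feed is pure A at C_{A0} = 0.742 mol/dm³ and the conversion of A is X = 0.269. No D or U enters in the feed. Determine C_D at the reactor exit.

Exit C_A = C_{A0}(1−X) = 0.742×0.731 = 0.5424 mol/dm³.
In a CSTR the entire volume is at exit conditions, so r_D = 0.999×0.5424 = 0.5419 and r_U = 3.09×0.5424^0.5 = 2.276.
Fraction of consumed A going to D: r_D/(r_D+r_U) = 0.1923.
C_D = 0.1923·C_{A0}·X = 0.1923×0.742×0.269 = 0.0384 mol/dm³.

0.0384 mol/dm³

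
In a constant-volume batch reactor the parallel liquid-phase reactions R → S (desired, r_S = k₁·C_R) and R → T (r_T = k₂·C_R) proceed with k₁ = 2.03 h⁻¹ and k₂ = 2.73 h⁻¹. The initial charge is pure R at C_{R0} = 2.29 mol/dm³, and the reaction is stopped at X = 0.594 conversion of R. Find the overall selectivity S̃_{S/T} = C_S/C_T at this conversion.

C_R = C_{R0}(1−X) = 0.9297 mol/dm³.
Both paths are first order in R, so the instantaneous fraction to S is constant: dC_S/d(−C_R) = k₁/(k₁+k₂) = 0.4265.
C_S = 0.4265·(C_{R0}−C_R) = 0.4265×1.360 = 0.580 mol/dm³.
C_T = (C_{R0}−C_R)−C_S = 0.7801 mol/dm³; S̃_{S/T} = 0.5801/0.7801 = 0.744.

0.744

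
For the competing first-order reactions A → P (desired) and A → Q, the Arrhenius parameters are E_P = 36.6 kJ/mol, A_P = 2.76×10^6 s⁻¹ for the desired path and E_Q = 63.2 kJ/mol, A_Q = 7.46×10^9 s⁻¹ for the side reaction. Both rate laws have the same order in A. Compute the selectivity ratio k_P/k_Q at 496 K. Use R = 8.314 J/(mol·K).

k_P/k_Q = (A_P/A_Q)·exp[−(E_P−E_Q)/(RT)] = (A_P/A_Q)·exp[(E_Q−E_P)/(RT)].
(E_Q−E_P)/(RT) = (63.2−36.6)×10³/(8.314×496) = 26600/4124 = 6.450.
k_P/k_Q = (2.76×10^6/7.46×10^9)·exp(6.450) = 3.700×10^-4 × 633.0 = 0.234.
Since E_P < E_Q, lowering the temperature improves selectivity toward P.

0.234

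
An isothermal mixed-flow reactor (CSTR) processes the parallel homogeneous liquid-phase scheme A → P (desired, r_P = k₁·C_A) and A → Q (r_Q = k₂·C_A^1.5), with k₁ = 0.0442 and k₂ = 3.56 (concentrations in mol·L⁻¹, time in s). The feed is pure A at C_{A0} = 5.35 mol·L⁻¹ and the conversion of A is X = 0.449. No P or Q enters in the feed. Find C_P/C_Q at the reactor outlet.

Exit C_A = C_{A0}(1−X) = 5.35×0.551 = 2.948 mol·L⁻¹.
In a CSTR the entire volume is at exit conditions, so r_P = 0.0442×2.948 = 0.1303 and r_Q = 3.56×2.948^1.5 = 18.02.
Overall selectivity = C_P/C_Q = r_Pτ/(r_Qτ) = r_P/r_Q = 0.00723.

0.00723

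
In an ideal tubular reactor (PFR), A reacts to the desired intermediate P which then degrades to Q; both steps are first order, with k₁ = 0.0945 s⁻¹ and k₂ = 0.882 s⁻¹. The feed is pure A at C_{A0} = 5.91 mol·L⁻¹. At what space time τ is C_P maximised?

For first-order series the maximum of C_P occurs at τ_opt = ln(k₂/k₁)/(k₂−k₁).
= ln(0.882/0.0945)/(0.882−0.0945) = ln(9.333)/0.7875 = 2.234/0.7875 = 2.84 s.

2.84 s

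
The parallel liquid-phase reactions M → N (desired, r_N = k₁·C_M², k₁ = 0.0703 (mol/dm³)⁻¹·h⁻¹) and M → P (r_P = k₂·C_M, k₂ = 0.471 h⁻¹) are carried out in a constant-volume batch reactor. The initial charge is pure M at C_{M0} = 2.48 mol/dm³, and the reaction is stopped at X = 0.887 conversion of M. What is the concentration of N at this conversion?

C_M = C_{M0}(1−X) = 0.2802 mol/dm³.
Along a PFR/batch, dC_P/dC_M = −r_P/(r_N+r_P) = −k₂/(k₂+k₁·C_M).
Integrating from C_{M0} to C_M: C_P = (0.471/0.0703)·ln[(0.471+0.0703·2.48)/(0.471+0.0703·0.280)] = 6.700·ln(0.6453/0.4907) = 1.835 mol/dm³.
Then C_N = (C_{M0}−C_M) − C_P = 2.200 − 1.835 = 0.3643 mol/dm³.

0.364 mol/dm³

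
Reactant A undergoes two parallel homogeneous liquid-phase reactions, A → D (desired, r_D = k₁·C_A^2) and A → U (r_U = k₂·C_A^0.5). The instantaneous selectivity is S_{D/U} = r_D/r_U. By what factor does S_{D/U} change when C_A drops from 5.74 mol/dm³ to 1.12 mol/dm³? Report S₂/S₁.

0.0862

S_{D/U} = (k₁/k₂)·C_A^1.5, so S₂/S₁ = (C_{A,2}/C_{A,1})^1.5.
= (1.12/5.74)^1.5 = (0.1951)^1.5 = 0.0862.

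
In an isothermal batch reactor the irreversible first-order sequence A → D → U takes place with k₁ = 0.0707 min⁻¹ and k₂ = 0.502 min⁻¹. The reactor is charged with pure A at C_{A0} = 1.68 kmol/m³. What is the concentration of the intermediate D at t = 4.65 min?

0.172 kmol/m³

For first-order series with pure A initially, C_D(t) = k₁C_{A0}/(k₂−k₁)·(e^(−k₁t) − e^(−k₂t)).
e^(−k₁t) = e^(−0.0707×4.65) = e^(−0.3288) = 0.7198; e^(−k₂t) = e^(−2.334) = 0.09688.
C_D = 0.0707×1.68/(0.502−0.0707) × (0.7198−0.09688) = 0.2754×0.6229 = 0.1716 kmol/m³.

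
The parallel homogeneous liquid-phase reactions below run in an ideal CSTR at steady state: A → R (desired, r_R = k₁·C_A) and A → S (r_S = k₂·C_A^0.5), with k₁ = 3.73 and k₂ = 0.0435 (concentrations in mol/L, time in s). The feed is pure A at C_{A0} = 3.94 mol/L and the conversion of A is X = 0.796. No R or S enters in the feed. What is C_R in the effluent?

3.10 mol/L

Exit C_A = C_{A0}(1−X) = 3.94×0.204 = 0.8038 mol/L.
In a CSTR the entire volume is at exit conditions, so r_R = 3.73×0.8038 = 2.998 and r_S = 0.0435×0.8038^0.5 = 0.03900.
Fraction of consumed A going to R: r_R/(r_R+r_S) = 0.9872.
C_R = 0.9872·C_{A0}·X = 0.9872×3.94×0.796 = 3.10 mol/L.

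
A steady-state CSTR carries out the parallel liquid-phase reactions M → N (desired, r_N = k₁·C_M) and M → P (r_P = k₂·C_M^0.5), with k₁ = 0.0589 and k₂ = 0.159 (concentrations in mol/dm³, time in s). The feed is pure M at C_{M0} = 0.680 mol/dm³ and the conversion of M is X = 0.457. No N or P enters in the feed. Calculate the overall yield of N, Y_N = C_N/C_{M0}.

0.0840

Exit C_M = C_{M0}(1−X) = 0.680×0.543 = 0.3692 mol/dm³.
In a CSTR the entire volume is at exit conditions, so r_N = 0.0589×0.3692 = 0.02175 and r_P = 0.159×0.3692^0.5 = 0.09662.
Fraction of consumed M going to N: r_N/(r_N+r_P) = 0.1837.
C_N = 0.1837·C_{M0}·X = 0.1837×0.680×0.457 = 0.0571 mol/dm³; Y_N = C_N/C_{M0} = 0.0840.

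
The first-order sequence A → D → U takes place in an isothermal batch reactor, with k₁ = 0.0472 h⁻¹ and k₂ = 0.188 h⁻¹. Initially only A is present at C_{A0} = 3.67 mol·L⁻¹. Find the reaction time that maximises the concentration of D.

The intermediate peaks when r₁ = r₂, i.e. k₁e^(−k₁t) = k₂e^(−k₂t), giving t_opt = ln(k₂/k₁)/(k₂−k₁).
= ln(0.188/0.0472)/(0.188−0.0472) = ln(3.983)/0.1408 = 1.382/0.1408 = 9.82 h.

9.82 h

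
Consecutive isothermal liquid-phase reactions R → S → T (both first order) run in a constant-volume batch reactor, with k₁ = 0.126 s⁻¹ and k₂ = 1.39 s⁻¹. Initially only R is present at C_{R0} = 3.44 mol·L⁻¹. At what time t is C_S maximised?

1.90 s

Setting dC_S/dt = 0 gives t_opt = ln(k₂/k₁)/(k₂−k₁).
= ln(1.39/0.126)/(1.39−0.126) = ln(11.03)/1.264 = 2.401/1.264 = 1.90 s.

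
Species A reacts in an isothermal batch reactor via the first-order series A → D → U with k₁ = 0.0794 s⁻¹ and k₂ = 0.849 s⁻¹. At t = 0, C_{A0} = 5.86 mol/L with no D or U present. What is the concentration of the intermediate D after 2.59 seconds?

0.425 mol/L

The intermediate concentration in a first-order A→B→C sequence is C_D = k₁C_{A0}(e^(−k₁t) − e^(−k₂t))/(k₂−k₁).
e^(−k₁t) = e^(−0.0794×2.59) = e^(−0.2056) = 0.8141; e^(−k₂t) = e^(−2.199) = 0.1109.
C_D = 0.0794×5.86/(0.849−0.0794) × (0.8141−0.1109) = 0.6046×0.7032 = 0.4251 mol/L.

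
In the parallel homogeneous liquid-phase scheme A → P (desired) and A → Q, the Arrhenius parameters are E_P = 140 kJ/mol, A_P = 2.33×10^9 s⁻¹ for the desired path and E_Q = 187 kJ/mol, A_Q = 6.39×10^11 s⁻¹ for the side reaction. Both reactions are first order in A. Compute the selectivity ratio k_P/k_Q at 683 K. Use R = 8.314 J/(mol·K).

14.3

k_P/k_Q = (A_P/A_Q)·exp[−(E_P−E_Q)/(RT)] = (A_P/A_Q)·exp[(E_Q−E_P)/(RT)].
(E_Q−E_P)/(RT) = (187−140)×10³/(8.314×683) = 47000/5678 = 8.277.
k_P/k_Q = (2.33×10^9/6.39×10^11)·exp(8.277) = 0.003646 × 3932 = 14.3.
Since E_P < E_Q, lowering the temperature improves selectivity toward P.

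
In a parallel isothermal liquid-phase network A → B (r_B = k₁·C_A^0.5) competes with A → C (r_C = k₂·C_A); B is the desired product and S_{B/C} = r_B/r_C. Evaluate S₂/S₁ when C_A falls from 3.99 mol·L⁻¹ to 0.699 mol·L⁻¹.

S_{B/C} = (k₁/k₂)·C_A^-0.5, so S₂/S₁ = (C_{A,2}/C_{A,1})^-0.5.
= (0.699/3.99)^(-0.5) = (0.1752)^(-0.5) = 2.39.
Selectivity toward B rises as C_A falls — low-concentration operation is favoured.

2.39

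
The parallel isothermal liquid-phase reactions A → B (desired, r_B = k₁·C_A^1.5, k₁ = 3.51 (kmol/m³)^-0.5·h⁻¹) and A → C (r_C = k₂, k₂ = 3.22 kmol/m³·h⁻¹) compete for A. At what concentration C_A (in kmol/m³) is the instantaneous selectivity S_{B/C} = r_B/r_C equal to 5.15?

2.82 kmol/m³

S_{B/C} = (k₁/k₂)·C_A^1.5 ⇒ C_A = (S·k₂/k₁)^(1/1.5).
= (5.15×3.22/3.51)^(0.6667) = (4.725)^(0.6667) = 2.82 kmol/m³.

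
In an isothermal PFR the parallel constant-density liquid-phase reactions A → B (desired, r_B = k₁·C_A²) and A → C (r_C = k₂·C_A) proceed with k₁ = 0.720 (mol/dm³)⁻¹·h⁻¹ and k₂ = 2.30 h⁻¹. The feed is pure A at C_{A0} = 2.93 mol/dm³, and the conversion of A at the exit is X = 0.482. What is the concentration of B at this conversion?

C_A = C_{A0}(1−X) = 1.518 mol/dm³.
Along a PFR/batch, dC_C/dC_A = −r_C/(r_B+r_C) = −k₂/(k₂+k₁·C_A).
Integrating from C_{A0} to C_A: C_C = (2.30/0.720)·ln[(2.30+0.720·2.93)/(2.30+0.720·1.52)] = 3.194·ln(4.410/3.393) = 0.8374 mol/dm³.
Then C_B = (C_{A0}−C_A) − C_C = 1.412 − 0.8374 = 0.5749 mol/dm³.

0.575 mol/dm³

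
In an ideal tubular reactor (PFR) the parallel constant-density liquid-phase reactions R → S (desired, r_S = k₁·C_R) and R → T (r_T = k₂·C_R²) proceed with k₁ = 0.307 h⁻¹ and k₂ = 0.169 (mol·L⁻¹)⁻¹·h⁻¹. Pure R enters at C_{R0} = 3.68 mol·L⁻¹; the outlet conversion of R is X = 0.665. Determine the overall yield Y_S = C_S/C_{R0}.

0.291

C_R = C_{R0}(1−X) = 1.233 mol·L⁻¹.
Along a PFR/batch, dC_S/dC_R = −r_S/(r_S+r_T) = −k₁/(k₁+k₂·C_R).
Integrating from C_{R0} to C_R: C_S = (0.307/0.169)·ln[(0.307+0.169·3.68)/(0.307+0.169·1.23)] = 1.817·ln(0.9289/0.5153) = 1.070 mol·L⁻¹.
Y_S = C_S/C_{R0} = 1.070/3.68 = 0.291.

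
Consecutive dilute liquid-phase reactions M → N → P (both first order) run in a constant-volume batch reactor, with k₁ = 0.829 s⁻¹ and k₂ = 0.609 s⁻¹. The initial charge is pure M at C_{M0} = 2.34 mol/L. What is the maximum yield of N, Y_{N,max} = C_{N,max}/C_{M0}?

For a first-order series the maximum intermediate yield is C_{N,max}/C_{M0} = (k₁/k₂)^[k₂/(k₂−k₁)].
= (0.829/0.609)^(0.609/(0.609−0.829)) = (1.361)^(-2.768) = 0.4258.

0.426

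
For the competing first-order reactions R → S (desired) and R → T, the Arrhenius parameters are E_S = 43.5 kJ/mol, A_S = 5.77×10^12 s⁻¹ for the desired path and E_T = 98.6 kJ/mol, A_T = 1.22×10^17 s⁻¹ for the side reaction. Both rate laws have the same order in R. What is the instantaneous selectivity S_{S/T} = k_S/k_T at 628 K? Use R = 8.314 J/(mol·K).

1.81

Since both paths have the same order in R, the concentration cancels and S_{S/T} = k_S/k_T = (A_S/A_T)·exp[(E_T−E_S)/(RT)].
(E_T−E_S)/(RT) = (98.6−43.5)×10³/(8.314×628) = 55100/5221 = 10.55.
k_S/k_T = (5.77×10^12/1.22×10^17)·exp(10.55) = 4.730×10^-5 × 38298 = 1.81.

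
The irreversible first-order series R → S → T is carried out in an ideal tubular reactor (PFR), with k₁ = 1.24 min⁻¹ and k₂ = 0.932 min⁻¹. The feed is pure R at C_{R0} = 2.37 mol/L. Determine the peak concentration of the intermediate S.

For a first-order series the maximum intermediate yield is C_{S,max}/C_{R0} = (k₁/k₂)^[k₂/(k₂−k₁)].
= (1.24/0.932)^(0.932/(0.932−1.24)) = (1.330)^(-3.026) = 0.4215.
C_{S,max} = 0.4215×2.37 = 0.999 mol/L.

0.999 mol/L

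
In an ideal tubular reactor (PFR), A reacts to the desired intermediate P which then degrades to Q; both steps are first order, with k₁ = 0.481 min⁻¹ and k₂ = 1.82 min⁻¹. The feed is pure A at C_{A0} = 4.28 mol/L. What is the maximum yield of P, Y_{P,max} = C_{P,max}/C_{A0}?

0.164

For a first-order series the maximum intermediate yield is C_{P,max}/C_{A0} = (k₁/k₂)^[k₂/(k₂−k₁)].
= (0.481/1.82)^(1.82/(1.82−0.481)) = (0.2643)^(1.359) = 0.1639.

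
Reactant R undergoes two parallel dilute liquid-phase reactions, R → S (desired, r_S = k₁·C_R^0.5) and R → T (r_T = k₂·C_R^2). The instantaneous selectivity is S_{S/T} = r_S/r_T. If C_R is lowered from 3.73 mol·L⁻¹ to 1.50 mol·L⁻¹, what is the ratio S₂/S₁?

S_{S/T} = (k₁/k₂)·C_R^-1.5, so S₂/S₁ = (C_{R,2}/C_{R,1})^-1.5.
= (1.50/3.73)^(-1.5) = (0.4021)^(-1.5) = 3.92.

3.92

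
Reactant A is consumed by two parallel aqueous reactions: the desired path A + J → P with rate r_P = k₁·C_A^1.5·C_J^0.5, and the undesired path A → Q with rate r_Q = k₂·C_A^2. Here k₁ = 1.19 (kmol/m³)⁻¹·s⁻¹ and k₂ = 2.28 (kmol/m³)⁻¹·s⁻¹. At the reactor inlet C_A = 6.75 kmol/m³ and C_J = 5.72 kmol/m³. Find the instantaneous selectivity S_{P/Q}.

S_{P/Q} = r_P/r_Q = (k₁·C_A^1.5·C_J^0.5)/(k₂·C_A^2) = (k₁/k₂)·C_A^-0.5·C_J^0.5.
= (1.19×6.750^1.5×5.720^0.5) / (2.28×6.750^2) = 49.91/103.9 = 0.480.
The undesired path is higher order in A, so low C_A (CSTR or dilute feed) favours P.

0.480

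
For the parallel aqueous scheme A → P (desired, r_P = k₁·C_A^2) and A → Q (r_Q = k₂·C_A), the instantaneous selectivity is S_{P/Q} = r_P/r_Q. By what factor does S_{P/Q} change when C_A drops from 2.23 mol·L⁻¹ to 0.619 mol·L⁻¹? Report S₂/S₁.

S_{P/Q} = (k₁/k₂)·C_A, so S₂/S₁ = (C_{A,2}/C_{A,1}).
= 0.619/2.23 = 0.278.

0.278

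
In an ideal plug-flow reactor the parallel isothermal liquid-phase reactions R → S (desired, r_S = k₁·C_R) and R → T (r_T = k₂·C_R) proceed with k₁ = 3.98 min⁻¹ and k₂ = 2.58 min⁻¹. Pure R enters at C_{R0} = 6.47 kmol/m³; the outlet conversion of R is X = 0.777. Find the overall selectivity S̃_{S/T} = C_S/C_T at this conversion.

C_R = C_{R0}(1−X) = 1.443 kmol/m³.
Both paths are first order in R, so the instantaneous fraction to S is constant: dC_S/d(−C_R) = k₁/(k₁+k₂) = 0.6067.
C_S = 0.6067·(C_{R0}−C_R) = 0.6067×5.027 = 3.05 kmol/m³.
C_T = (C_{R0}−C_R)−C_S = 1.977 kmol/m³; S̃_{S/T} = 3.050/1.977 = 1.54.

1.54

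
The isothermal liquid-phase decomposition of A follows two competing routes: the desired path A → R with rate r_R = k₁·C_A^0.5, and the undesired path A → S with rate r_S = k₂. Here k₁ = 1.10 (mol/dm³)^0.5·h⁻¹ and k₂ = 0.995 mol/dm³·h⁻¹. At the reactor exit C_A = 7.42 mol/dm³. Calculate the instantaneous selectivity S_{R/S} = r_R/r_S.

S_{R/S} = r_R/r_S = (k₁·C_A^0.5)/(k₂) = (k₁/k₂)·C_A^0.5.
= (1.10×7.420^0.5) / (0.995) = 2.996/0.9950 = 3.01.
Since the desired path is higher order in A, keeping C_A high (PFR or concentrated feed) favours R.

3.01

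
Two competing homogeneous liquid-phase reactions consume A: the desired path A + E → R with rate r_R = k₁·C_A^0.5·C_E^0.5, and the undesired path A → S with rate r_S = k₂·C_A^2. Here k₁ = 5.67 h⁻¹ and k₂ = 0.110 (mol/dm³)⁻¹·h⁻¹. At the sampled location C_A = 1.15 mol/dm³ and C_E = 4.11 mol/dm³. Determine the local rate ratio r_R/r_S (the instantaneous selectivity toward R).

S_{R/S} = r_R/r_S = (k₁·C_A^0.5·C_E^0.5)/(k₂·C_A^2) = (k₁/k₂)·C_A^-1.5·C_E^0.5.
= (5.67×1.150^0.5×4.110^0.5) / (0.110×1.150^2) = 12.33/0.1455 = 84.7.
The undesired path is higher order in A, so low C_A (CSTR or dilute feed) favours R.

84.7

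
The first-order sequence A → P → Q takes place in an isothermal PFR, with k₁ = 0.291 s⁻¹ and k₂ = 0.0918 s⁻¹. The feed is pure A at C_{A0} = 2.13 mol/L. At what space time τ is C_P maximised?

5.79 s

The intermediate peaks when r₁ = r₂, i.e. k₁e^(−k₁τ) = k₂e^(−k₂τ), giving τ_opt = ln(k₂/k₁)/(k₂−k₁).
= ln(0.0918/0.291)/(0.0918−0.291) = ln(0.3155)/-0.1992 = -1.154/-0.1992 = 5.79 s.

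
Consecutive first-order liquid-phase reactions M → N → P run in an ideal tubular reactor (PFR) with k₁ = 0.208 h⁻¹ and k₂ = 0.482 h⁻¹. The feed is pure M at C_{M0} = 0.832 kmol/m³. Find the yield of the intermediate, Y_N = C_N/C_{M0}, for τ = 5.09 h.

0.198

For first-order series with pure M initially, C_N(τ) = k₁C_{M0}/(k₂−k₁)·(e^(−k₁τ) − e^(−k₂τ)).
e^(−k₁τ) = e^(−0.208×5.09) = e^(−1.059) = 0.3469; e^(−k₂τ) = e^(−2.453) = 0.08600.
C_N = 0.208×0.832/(0.482−0.208) × (0.3469−0.08600) = 0.6316×0.2609 = 0.1648 kmol/m³.
Y_N = C_N/C_{M0} = 0.1648/0.832 = 0.198.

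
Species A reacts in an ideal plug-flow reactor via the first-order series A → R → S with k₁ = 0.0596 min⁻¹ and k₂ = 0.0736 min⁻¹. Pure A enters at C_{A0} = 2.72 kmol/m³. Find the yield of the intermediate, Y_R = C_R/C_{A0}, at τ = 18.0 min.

Solving the coupled first-order balances gives C_R(τ) = [k₁/(k₂−k₁)]·C_{A0}·(e^(−k₁τ) − e^(−k₂τ)).
e^(−k₁τ) = e^(−0.0596×18.0) = e^(−1.073) = 0.3420; e^(−k₂τ) = e^(−1.325) = 0.2659.
C_R = 0.0596×2.72/(0.0736−0.0596) × (0.3420−0.2659) = 11.58×0.07619 = 0.8823 kmol/m³.
Y_R = C_R/C_{A0} = 0.8823/2.72 = 0.324.

0.324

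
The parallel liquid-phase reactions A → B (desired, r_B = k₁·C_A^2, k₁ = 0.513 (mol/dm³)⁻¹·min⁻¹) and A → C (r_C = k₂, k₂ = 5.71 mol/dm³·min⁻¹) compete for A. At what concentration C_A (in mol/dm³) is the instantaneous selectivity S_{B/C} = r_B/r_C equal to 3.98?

S_{B/C} = (k₁/k₂)·C_A^2 ⇒ C_A = (S·k₂/k₁)^(0.5).
= (3.98×5.71/0.513)^(0.5) = (44.30)^(0.5) = 6.66 mol/dm³.

6.66 mol/dm³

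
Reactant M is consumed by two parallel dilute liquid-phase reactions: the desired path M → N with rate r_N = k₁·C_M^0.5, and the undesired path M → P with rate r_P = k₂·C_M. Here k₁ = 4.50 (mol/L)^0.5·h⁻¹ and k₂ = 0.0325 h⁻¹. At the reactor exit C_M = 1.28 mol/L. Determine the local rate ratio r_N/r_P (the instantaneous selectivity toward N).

122

S_{N/P} = r_N/r_P = (k₁·C_M^0.5)/(k₂·C_M) = (k₁/k₂)·C_M^-0.5.
= (4.50×1.280^0.5) / (0.0325×1.280) = 5.091/0.04160 = 122.
The undesired path is higher order in M, so low C_M (CSTR or dilute feed) favours N.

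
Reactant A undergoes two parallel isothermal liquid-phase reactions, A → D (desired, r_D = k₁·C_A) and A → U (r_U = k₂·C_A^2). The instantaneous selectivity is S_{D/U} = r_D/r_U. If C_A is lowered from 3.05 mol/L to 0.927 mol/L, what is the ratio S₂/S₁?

3.29

S_{D/U} = (k₁/k₂)·C_A⁻¹, so S₂/S₁ = (C_{A,2}/C_{A,1})⁻¹.
= 3.05/0.927 = 3.29.
Selectivity toward D rises as C_A falls — low-concentration operation is favoured.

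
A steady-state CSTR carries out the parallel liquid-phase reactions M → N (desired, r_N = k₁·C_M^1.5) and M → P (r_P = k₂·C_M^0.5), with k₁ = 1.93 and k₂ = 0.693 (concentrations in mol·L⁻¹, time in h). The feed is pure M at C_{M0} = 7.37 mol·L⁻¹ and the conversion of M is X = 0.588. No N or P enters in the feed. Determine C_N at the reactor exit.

3.88 mol·L⁻¹

Exit C_M = C_{M0}(1−X) = 7.37×0.412 = 3.036 mol·L⁻¹.
In a CSTR the entire volume is at exit conditions, so r_N = 1.93×3.036^1.5 = 10.21 and r_P = 0.693×3.036^0.5 = 1.208.
Fraction of consumed M going to N: r_N/(r_N+r_P) = 0.8943.
C_N = 0.8943·C_{M0}·X = 0.8943×7.37×0.588 = 3.88 mol·L⁻¹.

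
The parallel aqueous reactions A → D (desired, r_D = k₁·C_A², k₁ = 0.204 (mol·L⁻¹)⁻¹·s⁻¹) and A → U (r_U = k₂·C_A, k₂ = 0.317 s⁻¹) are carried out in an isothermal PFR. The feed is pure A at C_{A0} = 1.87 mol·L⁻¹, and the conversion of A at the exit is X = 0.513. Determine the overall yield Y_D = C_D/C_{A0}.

0.240

C_A = C_{A0}(1−X) = 0.9107 mol·L⁻¹.
Along a PFR/batch, dC_U/dC_A = −r_U/(r_D+r_U) = −k₂/(k₂+k₁·C_A).
Integrating from C_{A0} to C_A: C_U = (0.317/0.204)·ln[(0.317+0.204·1.87)/(0.317+0.204·0.911)] = 1.554·ln(0.6985/0.5028) = 0.5109 mol·L⁻¹.
Then C_D = (C_{A0}−C_A) − C_U = 0.9593 − 0.5109 = 0.4485 mol·L⁻¹.
Y_D = C_D/C_{A0} = 0.4485/1.87 = 0.240.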